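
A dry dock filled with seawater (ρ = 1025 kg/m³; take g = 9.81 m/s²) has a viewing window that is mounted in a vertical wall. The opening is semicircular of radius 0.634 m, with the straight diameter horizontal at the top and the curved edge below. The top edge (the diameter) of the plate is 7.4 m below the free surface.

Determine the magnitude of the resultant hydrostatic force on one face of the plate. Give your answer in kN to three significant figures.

γ = ρg = 1025 × 9.81 / 1000 = 10.05525 kN/m³.
The centroid of a semicircle lies 4r/(3π) = 0.269078 m from the diameter, here below the top edge, so the centroid depth is h_c = 7.4 + 0.269078 = 7.66908 m.
A = πr²/2 = π × 0.634²/2 = 0.631391 m².
Resultant F = γ·h_c·A = 10.05525 × 7.66908 × 0.631391 = 48.6894 kN.

F ≈ 48.7 kN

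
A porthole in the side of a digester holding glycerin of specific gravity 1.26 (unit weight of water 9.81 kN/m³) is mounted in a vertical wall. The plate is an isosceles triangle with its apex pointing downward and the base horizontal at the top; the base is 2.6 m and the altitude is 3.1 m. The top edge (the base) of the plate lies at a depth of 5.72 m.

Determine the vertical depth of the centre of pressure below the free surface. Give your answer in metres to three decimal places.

γ = 1.26 × 9.81 = 12.3606 kN/m³.
With the apex down, the centroid sits h/3 = 3.1/3 = 1.03333 m below the base (the top edge), so the centroid depth is h_c = 5.72 + 1.03333 = 6.75333 m.
A = ½ × 2.6 × 3.1 = 4.03 m².
Resultant F = γ·h_c·A = 12.3606 × 6.75333 × 4.03 = 336.405 kN.
I_c = b·h³/36 = 2.6 × 3.1³/36 = 2.15157 m⁴.
Centre of pressure: y_p = y_c + I_c/(y_c·A) = 6.75333 + 2.15157/(6.75333 × 4.03) = 6.75333 + 0.0790556 = 6.83239 m along the plane.

h_p = 6.832 m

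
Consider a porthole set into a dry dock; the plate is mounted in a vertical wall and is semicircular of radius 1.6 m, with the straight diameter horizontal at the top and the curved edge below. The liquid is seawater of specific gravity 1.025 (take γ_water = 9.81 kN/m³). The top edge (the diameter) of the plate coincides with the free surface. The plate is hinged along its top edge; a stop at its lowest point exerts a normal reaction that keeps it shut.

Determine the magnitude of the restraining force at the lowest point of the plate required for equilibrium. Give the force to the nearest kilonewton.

γ = 1.025 × 9.81 = 10.05525 kN/m³.
The centroid of a semicircle lies 4r/(3π) = 0.679061 m from the diameter, here below the top edge, so the centroid depth is h_c = 0.679061 m.
A = πr²/2 = π × 1.6²/2 = 4.02124 m².
Resultant F = γ·h_c·A = 10.05525 × 0.679061 × 4.02124 = 27.4575 kN.
I_c = (π/8 − 8/(9π))·r⁴ = 0.109757 × 1.6⁴ = 0.719303 m⁴.
Centre of pressure: y_p = y_c + I_c/(y_c·A) = 0.679061 + 0.719303/(0.679061 × 4.02124) = 0.679061 + 0.263417 = 0.942478 m along the plane.
The resultant acts 0.679061 + 0.263417 = 0.942478 m (along the plate) below the hinge at the top edge, so the moment about the hinge is M = F × 0.942478 = 27.4575 × 0.942478 = 25.8781 kN·m.
A normal force at the bottom, 1.6 m from the hinge, must supply this moment: P = 25.8781/1.6 = 16.1738 kN.

P ≈ 16 kN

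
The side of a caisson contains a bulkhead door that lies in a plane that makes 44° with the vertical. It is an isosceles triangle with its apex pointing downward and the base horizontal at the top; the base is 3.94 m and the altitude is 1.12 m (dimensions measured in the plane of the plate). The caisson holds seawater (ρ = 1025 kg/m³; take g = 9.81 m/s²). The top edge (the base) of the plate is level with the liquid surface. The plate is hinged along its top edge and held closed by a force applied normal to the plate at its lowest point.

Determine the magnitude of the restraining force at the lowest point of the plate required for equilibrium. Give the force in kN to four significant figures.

γ = ρg = 1025 × 9.81 / 1000 = 10.05525 kN/m³.
The plate makes 44° with the vertical, i.e. θ = 90° − 44° = 46° to the horizontal. Measuring y along the incline from the free-surface line, vertical depth h = y·sinθ with sinθ = 0.719340.
With the apex down, the centroid sits h/3 = 1.12/3 = 0.373333 m below the base (the top edge), so y_c = 0.373333 m and h_c = 0.373333 × 0.719340 = 0.268553 m.
A = ½ × 3.94 × 1.12 = 2.2064 m².
Resultant F = γ·h_c·A = 10.05525 × 0.268553 × 2.2064 = 5.95809 kN.
I_c = b·h³/36 = 3.94 × 1.12³/36 = 0.153762 m⁴.
Centre of pressure: y_p = y_c + I_c/(y_c·A) = 0.373333 + 0.153762/(0.373333 × 2.2064) = 0.373333 + 0.186667 = 0.56 m along the plane.
The resultant acts 0.373333 + 0.186667 = 0.56 m (along the plate) below the hinge at the top edge, so the moment about the hinge is M = F × 0.56 = 5.95809 × 0.56 = 3.33653 kN·m.
A normal force at the bottom, 1.12 m from the hinge, must supply this moment: P = 3.33653/1.12 = 2.97904 kN.

P ≈ 2.979 kN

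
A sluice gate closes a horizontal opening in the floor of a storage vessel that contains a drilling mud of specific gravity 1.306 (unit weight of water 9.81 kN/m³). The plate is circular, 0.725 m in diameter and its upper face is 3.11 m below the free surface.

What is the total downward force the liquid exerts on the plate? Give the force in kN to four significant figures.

γ = 1.306 × 9.81 = 12.81186 kN/m³.
The plate is horizontal, so pressure is uniform at p = γ·h = 12.81186 × 3.11 = 39.8449 kN/m².
A = π(0.3625)² = 0.412825 m².
F = p·A = 39.8449 × 0.412825 = 16.449 kN.

F ≈ 16.45 kN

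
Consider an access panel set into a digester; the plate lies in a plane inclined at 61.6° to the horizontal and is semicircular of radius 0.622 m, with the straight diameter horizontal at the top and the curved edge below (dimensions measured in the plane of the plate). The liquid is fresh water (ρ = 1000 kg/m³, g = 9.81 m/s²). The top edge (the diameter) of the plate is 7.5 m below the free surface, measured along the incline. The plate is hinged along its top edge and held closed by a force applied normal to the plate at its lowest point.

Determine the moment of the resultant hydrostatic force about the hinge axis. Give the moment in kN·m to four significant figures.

γ = ρg = 1000 × 9.81 = 9810 N/m³ = 9.81 kN/m³.
Let θ = 61.6° be the plate's angle to the horizontal; measure y along the incline from where the plane meets the free surface. Vertical depth h = y·sinθ with sinθ = 0.879649.
The centroid of a semicircle lies 4r/(3π) = 0.263985 m from the diameter, here below the top edge, so y_c = 7.5 + 0.263985 = 7.76398 m and h_c = 7.76398 × 0.879649 = 6.82958 m.
A = πr²/2 = π × 0.622²/2 = 0.607716 m².
Resultant F = γ·h_c·A = 9.81 × 6.82958 × 0.607716 = 40.7159 kN.
I_c = (π/8 − 8/(9π))·r⁴ = 0.109757 × 0.622⁴ = 0.0164283 m⁴.
Centre of pressure: y_p = y_c + I_c/(y_c·A) = 7.76398 + 0.0164283/(7.76398 × 0.607716) = 7.76398 + 0.00348183 = 7.76746 m along the plane.
The resultant acts 0.263985 + 0.00348183 = 0.267467 m (along the plate) below the hinge at the top edge, so the moment about the hinge is M = F × 0.267467 = 40.7159 × 0.267467 = 10.8902 kN·m.

M ≈ 10.89 kN·m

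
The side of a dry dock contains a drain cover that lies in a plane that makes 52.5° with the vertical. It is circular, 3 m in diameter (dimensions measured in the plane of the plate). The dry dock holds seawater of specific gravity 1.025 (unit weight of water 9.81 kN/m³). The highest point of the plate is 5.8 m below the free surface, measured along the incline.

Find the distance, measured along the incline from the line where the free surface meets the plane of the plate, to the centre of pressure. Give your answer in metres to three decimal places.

γ = 1.025 × 9.81 = 10.05525 kN/m³.
The plate makes 52.5° with the vertical, i.e. θ = 90° − 52.5° = 37.5° to the horizontal. Measuring y along the incline from the free-surface line, vertical depth h = y·sinθ with sinθ = 0.608761.
The centroid is at the centre, 1.5 m below the top of the plate, so y_c = 5.8 + 1.5 = 7.3 m and h_c = 7.3 × 0.608761 = 4.44396 m.
A = π(1.5)² = 7.06858 m².
Resultant F = γ·h_c·A = 10.05525 × 4.44396 × 7.06858 = 315.86 kN.
I_c = πr⁴/4 = π × 1.5⁴/4 = 3.97608 m⁴.
Centre of pressure: y_p = y_c + I_c/(y_c·A) = 7.3 + 3.97608/(7.3 × 7.06858) = 7.3 + 0.0770549 = 7.37705 m along the plane.

y_p = 7.377 m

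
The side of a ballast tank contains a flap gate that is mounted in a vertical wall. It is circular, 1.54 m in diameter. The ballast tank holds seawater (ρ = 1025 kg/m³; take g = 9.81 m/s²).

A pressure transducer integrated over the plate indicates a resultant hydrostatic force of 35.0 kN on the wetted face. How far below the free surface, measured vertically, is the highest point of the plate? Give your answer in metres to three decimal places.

d_top ≈ 1.099 m

γ = ρg = 1025 × 9.81 / 1000 = 10.05525 kN/m³.
A = π(0.77)² = 1.86265 m².
From F = γ·h_c·A, the centroid depth is h_c = 35.0/(10.05525 × 1.86265) = 1.86872 m.
The centroid is at the centre, 0.77 m below the top of the plate, so the highest point sits at h_top = 1.86872 − 0.77 = 1.09872 m below the surface.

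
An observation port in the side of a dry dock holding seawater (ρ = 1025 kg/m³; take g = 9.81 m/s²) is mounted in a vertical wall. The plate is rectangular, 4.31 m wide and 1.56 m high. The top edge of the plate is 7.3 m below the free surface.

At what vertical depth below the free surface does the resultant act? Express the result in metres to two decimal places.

h_p = 8.11 m

γ = ρg = 1025 × 9.81 / 1000 = 10.05525 kN/m³.
The centroid lies 1.56/2 = 0.78 m below the top edge, so the centroid depth is h_c = 7.3 + 0.78 = 8.08 m.
A = 4.31 × 1.56 = 6.7236 m².
Resultant F = γ·h_c·A = 10.05525 × 8.08 × 6.7236 = 546.268 kN.
I_c = b·h³/12 = 4.31 × 1.56³/12 = 1.36355 m⁴.
Centre of pressure: y_p = y_c + I_c/(y_c·A) = 8.08 + 1.36355/(8.08 × 6.7236) = 8.08 + 0.0250991 = 8.1051 m along the plane.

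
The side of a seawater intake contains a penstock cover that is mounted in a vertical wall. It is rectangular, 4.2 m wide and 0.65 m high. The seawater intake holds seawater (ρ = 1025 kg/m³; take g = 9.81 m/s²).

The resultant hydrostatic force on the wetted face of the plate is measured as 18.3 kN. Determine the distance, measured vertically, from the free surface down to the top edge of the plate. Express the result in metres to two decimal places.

d_top ≈ 0.34 m

γ = ρg = 1025 × 9.81 / 1000 = 10.05525 kN/m³.
A = 4.2 × 0.65 = 2.73 m².
From F = γ·h_c·A, the centroid depth is h_c = 18.3/(10.05525 × 2.73) = 0.666646 m.
The centroid lies 0.65/2 = 0.325 m below the top edge, so the top edge sits at h_top = 0.666646 − 0.325 = 0.341646 m below the surface.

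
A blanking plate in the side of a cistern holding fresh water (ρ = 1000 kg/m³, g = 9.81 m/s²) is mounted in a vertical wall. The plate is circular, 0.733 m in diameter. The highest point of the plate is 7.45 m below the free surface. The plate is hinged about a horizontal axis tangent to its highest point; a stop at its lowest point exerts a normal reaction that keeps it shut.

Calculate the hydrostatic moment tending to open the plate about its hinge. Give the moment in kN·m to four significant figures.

γ = ρg = 1000 × 9.81 = 9810 N/m³ = 9.81 kN/m³.
The centroid is at the centre, 0.3665 m below the top of the plate, so the centroid depth is h_c = 7.45 + 0.3665 = 7.8165 m.
A = π(0.3665)² = 0.421986 m².
Resultant F = γ·h_c·A = 9.81 × 7.8165 × 0.421986 = 32.3578 kN.
I_c = πr⁴/4 = π × 0.3665⁴/4 = 0.0141705 m⁴.
Centre of pressure: y_p = y_c + I_c/(y_c·A) = 7.8165 + 0.0141705/(7.8165 × 0.421986) = 7.8165 + 0.0042961 = 7.8208 m along the plane.
The resultant acts 0.3665 + 0.0042961 = 0.370796 m (along the plate) below the hinge at the top edge, so the moment about the hinge is M = F × 0.370796 = 32.3578 × 0.370796 = 11.9981 kN·m.

M ≈ 12.00 kN·m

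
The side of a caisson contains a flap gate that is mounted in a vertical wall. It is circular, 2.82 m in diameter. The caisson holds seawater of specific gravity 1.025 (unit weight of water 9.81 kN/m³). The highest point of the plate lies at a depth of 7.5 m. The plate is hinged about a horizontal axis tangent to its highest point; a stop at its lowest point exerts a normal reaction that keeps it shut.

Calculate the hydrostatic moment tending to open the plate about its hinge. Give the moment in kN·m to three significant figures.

γ = 1.025 × 9.81 = 10.05525 kN/m³.
The centroid is at the centre, 1.41 m below the top of the plate, so the centroid depth is h_c = 7.5 + 1.41 = 8.91 m.
A = π(1.41)² = 6.2458 m².
Resultant F = γ·h_c·A = 10.05525 × 8.91 × 6.2458 = 559.575 kN.
I_c = πr⁴/4 = π × 1.41⁴/4 = 3.10432 m⁴.
Centre of pressure: y_p = y_c + I_c/(y_c·A) = 8.91 + 3.10432/(8.91 × 6.2458) = 8.91 + 0.0557829 = 8.96578 m along the plane.
The resultant acts 1.41 + 0.0557829 = 1.46578 m (along the plate) below the hinge at the top edge, so the moment about the hinge is M = F × 1.46578 = 559.575 × 1.46578 = 820.214 kN·m.

M ≈ 820 kN·m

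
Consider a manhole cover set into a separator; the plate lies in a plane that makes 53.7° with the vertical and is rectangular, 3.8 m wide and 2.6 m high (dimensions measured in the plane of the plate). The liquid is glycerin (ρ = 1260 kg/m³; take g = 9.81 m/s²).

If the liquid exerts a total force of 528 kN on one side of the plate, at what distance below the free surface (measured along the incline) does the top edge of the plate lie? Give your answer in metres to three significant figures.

γ = ρg = 1260 × 9.81 / 1000 = 12.3606 kN/m³.
A = 3.8 × 2.6 = 9.88 m².
From F = γ·h_c·A, the centroid depth is h_c = 528/(12.3606 × 9.88) = 4.32352 m.
The plate makes 53.7° with the vertical, i.e. θ = 90° − 53.7° = 36.3° to the horizontal. Measuring y along the incline from the free-surface line, vertical depth h = y·sinθ with sinθ = 0.592013.
Along the incline, y_c = h_c/sinθ = 4.32352/0.592013 = 7.30308 m.
The centroid lies 2.6/2 = 1.3 m below the top edge, so the top edge sits at y_top = 7.30308 − 1.3 = 6.00308 m along the incline.

y_top ≈ 6.00 m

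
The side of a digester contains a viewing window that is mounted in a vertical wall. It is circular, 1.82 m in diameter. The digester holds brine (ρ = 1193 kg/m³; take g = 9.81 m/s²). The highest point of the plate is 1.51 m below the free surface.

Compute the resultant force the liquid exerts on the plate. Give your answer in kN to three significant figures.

γ = ρg = 1193 × 9.81 / 1000 = 11.70333 kN/m³.
The centroid is at the centre, 0.91 m below the top of the plate, so the centroid depth is h_c = 1.51 + 0.91 = 2.42 m.
A = π(0.91)² = 2.60155 m².
Resultant F = γ·h_c·A = 11.70333 × 2.42 × 2.60155 = 73.6813 kN.

F ≈ 73.7 kN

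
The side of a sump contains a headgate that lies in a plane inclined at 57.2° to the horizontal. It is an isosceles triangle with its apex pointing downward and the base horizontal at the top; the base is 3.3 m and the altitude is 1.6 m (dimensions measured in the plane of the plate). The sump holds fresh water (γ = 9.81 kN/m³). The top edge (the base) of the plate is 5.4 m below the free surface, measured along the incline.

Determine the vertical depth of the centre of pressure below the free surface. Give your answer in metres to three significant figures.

γ = 9.81 kN/m³.
Let θ = 57.2° be the plate's angle to the horizontal; measure y along the incline from where the plane meets the free surface. Vertical depth h = y·sinθ with sinθ = 0.840567.
With the apex down, the centroid sits h/3 = 1.6/3 = 0.533333 m below the base (the top edge), so y_c = 5.4 + 0.533333 = 5.93333 m and h_c = 5.93333 × 0.840567 = 4.98736 m.
A = ½ × 3.3 × 1.6 = 2.64 m².
Resultant F = γ·h_c·A = 9.81 × 4.98736 × 2.64 = 129.165 kN.
I_c = b·h³/36 = 3.3 × 1.6³/36 = 0.375467 m⁴.
Centre of pressure: y_p = y_c + I_c/(y_c·A) = 5.93333 + 0.375467/(5.93333 × 2.64) = 5.93333 + 0.0239701 = 5.9573 m along the plane.
Vertically, h_p = y_p·sinθ = 5.9573 × 0.840567 = 5.00751 m.

h_p = 5.01 m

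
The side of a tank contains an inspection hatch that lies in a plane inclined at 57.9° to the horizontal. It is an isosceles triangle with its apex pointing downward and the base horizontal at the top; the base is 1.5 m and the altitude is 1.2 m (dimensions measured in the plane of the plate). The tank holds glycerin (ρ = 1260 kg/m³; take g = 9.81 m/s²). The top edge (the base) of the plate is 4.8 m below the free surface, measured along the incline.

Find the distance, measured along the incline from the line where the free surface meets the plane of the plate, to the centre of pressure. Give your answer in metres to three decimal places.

γ = ρg = 1260 × 9.81 / 1000 = 12.3606 kN/m³.
Let θ = 57.9° be the plate's angle to the horizontal; measure y along the incline from where the plane meets the free surface. Vertical depth h = y·sinθ with sinθ = 0.847122.
With the apex down, the centroid sits h/3 = 1.2/3 = 0.4 m below the base (the top edge), so y_c = 4.8 + 0.4 = 5.2 m and h_c = 5.2 × 0.847122 = 4.40503 m.
A = ½ × 1.5 × 1.2 = 0.9 m².
Resultant F = γ·h_c·A = 12.3606 × 4.40503 × 0.9 = 49.0039 kN.
I_c = b·h³/36 = 1.5 × 1.2³/36 = 0.072 m⁴.
Centre of pressure: y_p = y_c + I_c/(y_c·A) = 5.2 + 0.072/(5.2 × 0.9) = 5.2 + 0.0153846 = 5.21538 m along the plane.

y_p = 5.215 m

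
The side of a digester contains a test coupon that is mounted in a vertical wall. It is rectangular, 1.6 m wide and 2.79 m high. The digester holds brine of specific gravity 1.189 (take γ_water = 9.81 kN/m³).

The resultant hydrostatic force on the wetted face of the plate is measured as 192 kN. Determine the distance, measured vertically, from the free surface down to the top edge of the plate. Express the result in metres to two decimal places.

γ = 1.189 × 9.81 = 11.66409 kN/m³.
A = 1.6 × 2.79 = 4.464 m².
From F = γ·h_c·A, the centroid depth is h_c = 192/(11.66409 × 4.464) = 3.68745 m.
The centroid lies 2.79/2 = 1.395 m below the top edge, so the top edge sits at h_top = 3.68745 − 1.395 = 2.29245 m below the surface.

d_top ≈ 2.29 m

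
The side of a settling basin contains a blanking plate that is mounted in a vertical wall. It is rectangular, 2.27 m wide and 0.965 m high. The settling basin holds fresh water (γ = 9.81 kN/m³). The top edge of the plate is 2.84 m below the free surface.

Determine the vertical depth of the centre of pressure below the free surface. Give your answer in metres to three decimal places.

h_p = 3.346 m

γ = 9.81 kN/m³.
The centroid lies 0.965/2 = 0.4825 m below the top edge, so the centroid depth is h_c = 2.84 + 0.4825 = 3.3225 m.
A = 2.27 × 0.965 = 2.19055 m².
Resultant F = γ·h_c·A = 9.81 × 3.3225 × 2.19055 = 71.3982 kN.
I_c = b·h³/12 = 2.27 × 0.965³/12 = 0.169991 m⁴.
Centre of pressure: y_p = y_c + I_c/(y_c·A) = 3.3225 + 0.169991/(3.3225 × 2.19055) = 3.3225 + 0.0233565 = 3.34586 m along the plane.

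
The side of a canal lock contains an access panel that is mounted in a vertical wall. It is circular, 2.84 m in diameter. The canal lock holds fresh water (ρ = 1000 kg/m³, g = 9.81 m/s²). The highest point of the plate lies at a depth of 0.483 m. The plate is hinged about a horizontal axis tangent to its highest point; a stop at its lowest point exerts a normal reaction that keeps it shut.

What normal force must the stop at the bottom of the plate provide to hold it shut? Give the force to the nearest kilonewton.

γ = ρg = 1000 × 9.81 = 9810 N/m³ = 9.81 kN/m³.
The centroid is at the centre, 1.42 m below the top of the plate, so the centroid depth is h_c = 0.483 + 1.42 = 1.903 m.
A = π(1.42)² = 6.33471 m².
Resultant F = γ·h_c·A = 9.81 × 1.903 × 6.33471 = 118.259 kN.
I_c = πr⁴/4 = π × 1.42⁴/4 = 3.19333 m⁴.
Centre of pressure: y_p = y_c + I_c/(y_c·A) = 1.903 + 3.19333/(1.903 × 6.33471) = 1.903 + 0.264898 = 2.1679 m along the plane.
The resultant acts 1.42 + 0.264898 = 1.6849 m (along the plate) below the hinge at the top edge, so the moment about the hinge is M = F × 1.6849 = 118.259 × 1.6849 = 199.255 kN·m.
A normal force at the bottom, 2.84 m from the hinge, must supply this moment: P = 199.255/2.84 = 70.1602 kN.

P ≈ 70 kN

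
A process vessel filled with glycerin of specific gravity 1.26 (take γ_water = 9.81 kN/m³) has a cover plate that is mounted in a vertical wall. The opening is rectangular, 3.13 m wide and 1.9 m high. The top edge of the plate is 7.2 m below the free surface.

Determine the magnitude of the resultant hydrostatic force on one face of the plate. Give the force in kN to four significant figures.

F ≈ 599.1 kN

γ = 1.26 × 9.81 = 12.3606 kN/m³.
The centroid lies 1.9/2 = 0.95 m below the top edge, so the centroid depth is h_c = 7.2 + 0.95 = 8.15 m.
A = 3.13 × 1.9 = 5.947 m².
Resultant F = γ·h_c·A = 12.3606 × 8.15 × 5.947 = 599.094 kN.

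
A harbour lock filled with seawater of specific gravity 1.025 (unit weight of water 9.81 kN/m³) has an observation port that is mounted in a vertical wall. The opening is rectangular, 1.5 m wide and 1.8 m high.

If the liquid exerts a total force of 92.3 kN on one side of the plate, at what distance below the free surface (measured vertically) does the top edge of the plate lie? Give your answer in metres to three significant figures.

γ = 1.025 × 9.81 = 10.05525 kN/m³.
A = 1.5 × 1.8 = 2.7 m².
From F = γ·h_c·A, the centroid depth is h_c = 92.3/(10.05525 × 2.7) = 3.39973 m.
The centroid lies 1.8/2 = 0.9 m below the top edge, so the top edge sits at h_top = 3.39973 − 0.9 = 2.49973 m below the surface.

d_top ≈ 2.50 m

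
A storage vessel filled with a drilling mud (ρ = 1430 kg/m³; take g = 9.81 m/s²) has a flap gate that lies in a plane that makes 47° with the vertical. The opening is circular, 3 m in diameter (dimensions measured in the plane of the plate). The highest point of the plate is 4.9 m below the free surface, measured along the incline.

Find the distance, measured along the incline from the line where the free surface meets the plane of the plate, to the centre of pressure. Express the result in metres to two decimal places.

y_p = 6.49 m

γ = ρg = 1430 × 9.81 / 1000 = 14.0283 kN/m³.
The plate makes 47° with the vertical, i.e. θ = 90° − 47° = 43° to the horizontal. Measuring y along the incline from the free-surface line, vertical depth h = y·sinθ with sinθ = 0.681998.
The centroid is at the centre, 1.5 m below the top of the plate, so y_c = 4.9 + 1.5 = 6.4 m and h_c = 6.4 × 0.681998 = 4.36479 m.
A = π(1.5)² = 7.06858 m².
Resultant F = γ·h_c·A = 14.0283 × 4.36479 × 7.06858 = 432.813 kN.
I_c = πr⁴/4 = π × 1.5⁴/4 = 3.97608 m⁴.
Centre of pressure: y_p = y_c + I_c/(y_c·A) = 6.4 + 3.97608/(6.4 × 7.06858) = 6.4 + 0.0878907 = 6.48789 m along the plane.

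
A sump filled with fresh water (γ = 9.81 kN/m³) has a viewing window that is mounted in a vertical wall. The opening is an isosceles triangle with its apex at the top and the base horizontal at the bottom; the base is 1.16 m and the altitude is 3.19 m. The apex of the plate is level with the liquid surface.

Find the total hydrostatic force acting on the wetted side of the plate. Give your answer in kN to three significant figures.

γ = 9.81 kN/m³.
With the apex up, the centroid sits 2h/3 = 2 × 3.19/3 = 2.12667 m below the apex, so the centroid depth is h_c = 2.12667 m.
A = ½ × 1.16 × 3.19 = 1.8502 m².
Resultant F = γ·h_c·A = 9.81 × 2.12667 × 1.8502 = 38.6 kN.

F ≈ 38.6 kN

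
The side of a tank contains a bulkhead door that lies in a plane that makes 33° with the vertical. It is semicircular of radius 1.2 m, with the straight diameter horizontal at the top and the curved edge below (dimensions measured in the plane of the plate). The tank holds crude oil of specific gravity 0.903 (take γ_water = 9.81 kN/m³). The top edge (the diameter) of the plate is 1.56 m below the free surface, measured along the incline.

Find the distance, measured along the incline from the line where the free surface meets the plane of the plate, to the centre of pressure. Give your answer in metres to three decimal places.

γ = 0.903 × 9.81 = 8.85843 kN/m³.
The plate makes 33° with the vertical, i.e. θ = 90° − 33° = 57° to the horizontal. Measuring y along the incline from the free-surface line, vertical depth h = y·sinθ with sinθ = 0.838671.
The centroid of a semicircle lies 4r/(3π) = 0.509296 m from the diameter, here below the top edge, so y_c = 1.56 + 0.509296 = 2.0693 m and h_c = 2.0693 × 0.838671 = 1.73546 m.
A = πr²/2 = π × 1.2²/2 = 2.26195 m².
Resultant F = γ·h_c·A = 8.85843 × 1.73546 × 2.26195 = 34.774 kN.
I_c = (π/8 − 8/(9π))·r⁴ = 0.109757 × 1.2⁴ = 0.227592 m⁴.
Centre of pressure: y_p = y_c + I_c/(y_c·A) = 2.0693 + 0.227592/(2.0693 × 2.26195) = 2.0693 + 0.048624 = 2.11792 m along the plane.

y_p = 2.118 m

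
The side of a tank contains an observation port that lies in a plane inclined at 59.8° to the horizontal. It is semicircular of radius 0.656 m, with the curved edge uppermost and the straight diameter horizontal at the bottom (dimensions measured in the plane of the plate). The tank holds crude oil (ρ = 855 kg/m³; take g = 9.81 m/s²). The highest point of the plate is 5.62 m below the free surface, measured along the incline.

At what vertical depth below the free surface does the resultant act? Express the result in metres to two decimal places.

γ = ρg = 855 × 9.81 / 1000 = 8.38755 kN/m³.
Let θ = 59.8° be the plate's angle to the horizontal; measure y along the incline from where the plane meets the free surface. Vertical depth h = y·sinθ with sinθ = 0.864275.
The centroid lies 4r/(3π) = 0.278415 m above the diameter, so r − 4r/(3π) = 0.656 − 0.278415 = 0.377585 m below the topmost point, so y_c = 5.62 + 0.377585 = 5.99758 m and h_c = 5.99758 × 0.864275 = 5.18356 m.
A = πr²/2 = π × 0.656²/2 = 0.67597 m².
Resultant F = γ·h_c·A = 8.38755 × 5.18356 × 0.67597 = 29.3894 kN.
I_c = (π/8 − 8/(9π))·r⁴ = 0.109757 × 0.656⁴ = 0.0203258 m⁴.
Centre of pressure: y_p = y_c + I_c/(y_c·A) = 5.99758 + 0.0203258/(5.99758 × 0.67597) = 5.99758 + 0.00501354 = 6.00259 m along the plane.
Vertically, h_p = y_p·sinθ = 6.00259 × 0.864275 = 5.18789 m.

h_p = 5.19 m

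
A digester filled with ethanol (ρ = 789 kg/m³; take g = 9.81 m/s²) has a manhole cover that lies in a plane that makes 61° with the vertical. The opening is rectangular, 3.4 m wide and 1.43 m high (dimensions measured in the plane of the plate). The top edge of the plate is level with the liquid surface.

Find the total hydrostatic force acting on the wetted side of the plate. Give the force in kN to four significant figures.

F ≈ 13.04 kN

γ = ρg = 789 × 9.81 / 1000 = 7.74009 kN/m³.
The plate makes 61° with the vertical, i.e. θ = 90° − 61° = 29° to the horizontal. Measuring y along the incline from the free-surface line, vertical depth h = y·sinθ with sinθ = 0.484810.
The centroid lies 1.43/2 = 0.715 m below the top edge, so y_c = 0.715 m and h_c = 0.715 × 0.484810 = 0.346639 m.
A = 3.4 × 1.43 = 4.862 m².
Resultant F = γ·h_c·A = 7.74009 × 0.346639 × 4.862 = 13.0448 kN.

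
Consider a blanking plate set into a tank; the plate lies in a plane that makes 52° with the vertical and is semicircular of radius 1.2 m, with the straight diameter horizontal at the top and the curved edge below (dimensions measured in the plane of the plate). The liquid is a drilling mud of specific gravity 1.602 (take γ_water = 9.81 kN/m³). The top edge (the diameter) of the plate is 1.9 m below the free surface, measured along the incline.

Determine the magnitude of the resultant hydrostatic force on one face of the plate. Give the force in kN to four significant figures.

γ = 1.602 × 9.81 = 15.71562 kN/m³.
The plate makes 52° with the vertical, i.e. θ = 90° − 52° = 38° to the horizontal. Measuring y along the incline from the free-surface line, vertical depth h = y·sinθ with sinθ = 0.615661.
The centroid of a semicircle lies 4r/(3π) = 0.509296 m from the diameter, here below the top edge, so y_c = 1.9 + 0.509296 = 2.4093 m and h_c = 2.4093 × 0.615661 = 1.48331 m.
A = πr²/2 = π × 1.2²/2 = 2.26195 m².
Resultant F = γ·h_c·A = 15.71562 × 1.48331 × 2.26195 = 52.7286 kN.

F ≈ 52.73 kN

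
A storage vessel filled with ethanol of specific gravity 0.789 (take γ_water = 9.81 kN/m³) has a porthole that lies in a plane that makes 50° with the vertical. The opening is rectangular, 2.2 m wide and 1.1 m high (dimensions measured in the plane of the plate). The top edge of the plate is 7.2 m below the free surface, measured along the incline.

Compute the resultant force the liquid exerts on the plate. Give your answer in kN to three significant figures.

γ = 0.789 × 9.81 = 7.74009 kN/m³.
The plate makes 50° with the vertical, i.e. θ = 90° − 50° = 40° to the horizontal. Measuring y along the incline from the free-surface line, vertical depth h = y·sinθ with sinθ = 0.642788.
The centroid lies 1.1/2 = 0.55 m below the top edge, so y_c = 7.2 + 0.55 = 7.75 m and h_c = 7.75 × 0.642788 = 4.98161 m.
A = 2.2 × 1.1 = 2.42 m².
Resultant F = γ·h_c·A = 7.74009 × 4.98161 × 2.42 = 93.3106 kN.

F ≈ 93.3 kN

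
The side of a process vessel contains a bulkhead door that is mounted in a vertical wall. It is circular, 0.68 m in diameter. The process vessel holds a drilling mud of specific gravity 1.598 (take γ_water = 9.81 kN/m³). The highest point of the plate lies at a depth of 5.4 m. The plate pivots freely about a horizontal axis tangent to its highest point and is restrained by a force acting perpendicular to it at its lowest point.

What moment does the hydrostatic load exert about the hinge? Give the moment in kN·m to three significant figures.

γ = 1.598 × 9.81 = 15.67638 kN/m³.
The centroid is at the centre, 0.34 m below the top of the plate, so the centroid depth is h_c = 5.4 + 0.34 = 5.74 m.
A = π(0.34)² = 0.363168 m².
Resultant F = γ·h_c·A = 15.67638 × 5.74 × 0.363168 = 32.6787 kN.
I_c = πr⁴/4 = π × 0.34⁴/4 = 0.0104956 m⁴.
Centre of pressure: y_p = y_c + I_c/(y_c·A) = 5.74 + 0.0104956/(5.74 × 0.363168) = 5.74 + 0.00503486 = 5.74503 m along the plane.
The resultant acts 0.34 + 0.00503486 = 0.345035 m (along the plate) below the hinge at the top edge, so the moment about the hinge is M = F × 0.345035 = 32.6787 × 0.345035 = 11.2753 kN·m.

M ≈ 11.3 kN·m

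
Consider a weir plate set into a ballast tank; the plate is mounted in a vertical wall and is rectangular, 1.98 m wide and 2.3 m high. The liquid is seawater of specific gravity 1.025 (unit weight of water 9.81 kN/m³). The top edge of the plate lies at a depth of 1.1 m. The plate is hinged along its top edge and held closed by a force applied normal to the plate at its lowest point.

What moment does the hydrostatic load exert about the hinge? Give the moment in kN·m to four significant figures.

γ = 1.025 × 9.81 = 10.05525 kN/m³.
The centroid lies 2.3/2 = 1.15 m below the top edge, so the centroid depth is h_c = 1.1 + 1.15 = 2.25 m.
A = 1.98 × 2.3 = 4.554 m².
Resultant F = γ·h_c·A = 10.05525 × 2.25 × 4.554 = 103.031 kN.
I_c = b·h³/12 = 1.98 × 2.3³/12 = 2.00755 m⁴.
Centre of pressure: y_p = y_c + I_c/(y_c·A) = 2.25 + 2.00755/(2.25 × 4.554) = 2.25 + 0.195925 = 2.44592 m along the plane.
The resultant acts 1.15 + 0.195925 = 1.34592 m (along the plate) below the hinge at the top edge, so the moment about the hinge is M = F × 1.34592 = 103.031 × 1.34592 = 138.671 kN·m.

M ≈ 138.7 kN·m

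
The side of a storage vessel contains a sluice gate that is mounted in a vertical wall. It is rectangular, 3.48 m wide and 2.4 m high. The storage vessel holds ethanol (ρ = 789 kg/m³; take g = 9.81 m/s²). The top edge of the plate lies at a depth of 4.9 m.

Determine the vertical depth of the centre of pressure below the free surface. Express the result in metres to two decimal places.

γ = ρg = 789 × 9.81 / 1000 = 7.74009 kN/m³.
The centroid lies 2.4/2 = 1.2 m below the top edge, so the centroid depth is h_c = 4.9 + 1.2 = 6.1 m.
A = 3.48 × 2.4 = 8.352 m².
Resultant F = γ·h_c·A = 7.74009 × 6.1 × 8.352 = 394.336 kN.
I_c = b·h³/12 = 3.48 × 2.4³/12 = 4.00896 m⁴.
Centre of pressure: y_p = y_c + I_c/(y_c·A) = 6.1 + 4.00896/(6.1 × 8.352) = 6.1 + 0.0786885 = 6.17869 m along the plane.

h_p = 6.18 m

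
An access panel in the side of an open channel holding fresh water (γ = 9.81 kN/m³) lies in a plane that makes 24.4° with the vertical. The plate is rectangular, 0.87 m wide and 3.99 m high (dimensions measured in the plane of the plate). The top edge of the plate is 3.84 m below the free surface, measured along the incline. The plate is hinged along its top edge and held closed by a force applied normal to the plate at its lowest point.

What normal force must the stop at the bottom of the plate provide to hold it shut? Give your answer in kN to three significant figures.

P ≈ 101 kN

γ = 9.81 kN/m³.
The plate makes 24.4° with the vertical, i.e. θ = 90° − 24.4° = 65.6° to the horizontal. Measuring y along the incline from the free-surface line, vertical depth h = y·sinθ with sinθ = 0.910684.
The centroid lies 3.99/2 = 1.995 m below the top edge, so y_c = 3.84 + 1.995 = 5.835 m and h_c = 5.835 × 0.910684 = 5.31384 m.
A = 0.87 × 3.99 = 3.4713 m².
Resultant F = γ·h_c·A = 9.81 × 5.31384 × 3.4713 = 180.955 kN.
I_c = b·h³/12 = 0.87 × 3.99³/12 = 4.60529 m⁴.
Centre of pressure: y_p = y_c + I_c/(y_c·A) = 5.835 + 4.60529/(5.835 × 3.4713) = 5.835 + 0.227365 = 6.06236 m along the plane.
The resultant acts 1.995 + 0.227365 = 2.22236 m (along the plate) below the hinge at the top edge, so the moment about the hinge is M = F × 2.22236 = 180.955 × 2.22236 = 402.147 kN·m.
A normal force at the bottom, 3.99 m from the hinge, must supply this moment: P = 402.147/3.99 = 100.789 kN.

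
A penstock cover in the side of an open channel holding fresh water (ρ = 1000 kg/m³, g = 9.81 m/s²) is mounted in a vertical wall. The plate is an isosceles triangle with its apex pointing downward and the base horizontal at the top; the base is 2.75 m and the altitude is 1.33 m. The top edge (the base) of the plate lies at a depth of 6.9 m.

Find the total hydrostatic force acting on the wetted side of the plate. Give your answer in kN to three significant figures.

γ = ρg = 1000 × 9.81 = 9810 N/m³ = 9.81 kN/m³.
With the apex down, the centroid sits h/3 = 1.33/3 = 0.443333 m below the base (the top edge), so the centroid depth is h_c = 6.9 + 0.443333 = 7.34333 m.
A = ½ × 2.75 × 1.33 = 1.82875 m².
Resultant F = γ·h_c·A = 9.81 × 7.34333 × 1.82875 = 131.74 kN.

F ≈ 132 kN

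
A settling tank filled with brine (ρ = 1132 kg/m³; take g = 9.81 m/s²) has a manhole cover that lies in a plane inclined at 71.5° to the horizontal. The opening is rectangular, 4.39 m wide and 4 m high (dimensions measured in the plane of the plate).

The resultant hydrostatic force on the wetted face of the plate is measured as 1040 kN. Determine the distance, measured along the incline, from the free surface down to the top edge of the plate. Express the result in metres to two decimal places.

y_top ≈ 3.62 m

γ = ρg = 1132 × 9.81 / 1000 = 11.10492 kN/m³.
A = 4.39 × 4 = 17.56 m².
From F = γ·h_c·A, the centroid depth is h_c = 1040/(11.10492 × 17.56) = 5.33327 m.
Let θ = 71.5° be the plate's angle to the horizontal; measure y along the incline from where the plane meets the free surface. Vertical depth h = y·sinθ with sinθ = 0.948324.
Along the incline, y_c = h_c/sinθ = 5.33327/0.948324 = 5.62389 m.
The centroid lies 4/2 = 2 m below the top edge, so the top edge sits at y_top = 5.62389 − 2 = 3.62389 m along the incline.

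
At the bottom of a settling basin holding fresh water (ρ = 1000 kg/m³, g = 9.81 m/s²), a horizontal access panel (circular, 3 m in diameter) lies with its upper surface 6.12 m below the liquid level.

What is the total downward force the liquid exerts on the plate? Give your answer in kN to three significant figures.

F ≈ 424 kN

γ = ρg = 1000 × 9.81 = 9810 N/m³ = 9.81 kN/m³.
The plate is horizontal, so pressure is uniform at p = γ·h = 9.81 × 6.12 = 60.0372 kN/m².
A = π(1.5)² = 7.06858 m².
F = p·A = 60.0372 × 7.06858 = 424.378 kN.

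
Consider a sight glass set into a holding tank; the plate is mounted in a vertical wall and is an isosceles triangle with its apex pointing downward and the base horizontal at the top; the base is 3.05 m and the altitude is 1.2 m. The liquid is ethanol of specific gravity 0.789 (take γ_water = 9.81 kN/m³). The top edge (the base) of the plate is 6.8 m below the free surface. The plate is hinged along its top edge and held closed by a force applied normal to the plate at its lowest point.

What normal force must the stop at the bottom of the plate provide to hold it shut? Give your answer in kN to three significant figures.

P ≈ 34.9 kN

γ = 0.789 × 9.81 = 7.74009 kN/m³.
With the apex down, the centroid sits h/3 = 1.2/3 = 0.4 m below the base (the top edge), so the centroid depth is h_c = 6.8 + 0.4 = 7.2 m.
A = ½ × 3.05 × 1.2 = 1.83 m².
Resultant F = γ·h_c·A = 7.74009 × 7.2 × 1.83 = 101.983 kN.
I_c = b·h³/36 = 3.05 × 1.2³/36 = 0.1464 m⁴.
Centre of pressure: y_p = y_c + I_c/(y_c·A) = 7.2 + 0.1464/(7.2 × 1.83) = 7.2 + 0.0111111 = 7.21111 m along the plane.
The resultant acts 0.4 + 0.0111111 = 0.411111 m (along the plate) below the hinge at the top edge, so the moment about the hinge is M = F × 0.411111 = 101.983 × 0.411111 = 41.9263 kN·m.
A normal force at the bottom, 1.2 m from the hinge, must supply this moment: P = 41.9263/1.2 = 34.9386 kN.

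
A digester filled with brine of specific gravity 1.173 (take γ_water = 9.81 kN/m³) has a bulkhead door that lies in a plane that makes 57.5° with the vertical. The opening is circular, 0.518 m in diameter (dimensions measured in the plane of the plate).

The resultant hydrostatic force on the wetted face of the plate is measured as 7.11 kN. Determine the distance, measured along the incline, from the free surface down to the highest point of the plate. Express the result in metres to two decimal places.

γ = 1.173 × 9.81 = 11.50713 kN/m³.
A = π(0.259)² = 0.210741 m².
From F = γ·h_c·A, the centroid depth is h_c = 7.11/(11.50713 × 0.210741) = 2.93193 m.
The plate makes 57.5° with the vertical, i.e. θ = 90° − 57.5° = 32.5° to the horizontal. Measuring y along the incline from the free-surface line, vertical depth h = y·sinθ with sinθ = 0.537300.
Along the incline, y_c = h_c/sinθ = 2.93193/0.537300 = 5.45678 m.
The centroid is at the centre, 0.259 m below the top of the plate, so the highest point sits at y_top = 5.45678 − 0.259 = 5.19778 m along the incline.

y_top ≈ 5.20 m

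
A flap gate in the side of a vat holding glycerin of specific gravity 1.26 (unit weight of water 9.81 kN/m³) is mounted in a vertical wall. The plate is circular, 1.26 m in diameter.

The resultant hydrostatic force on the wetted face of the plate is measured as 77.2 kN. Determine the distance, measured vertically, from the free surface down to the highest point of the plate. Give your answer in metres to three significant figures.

d_top ≈ 4.38 m

γ = 1.26 × 9.81 = 12.3606 kN/m³.
A = π(0.63)² = 1.2469 m².
From F = γ·h_c·A, the centroid depth is h_c = 77.2/(12.3606 × 1.2469) = 5.00894 m.
The centroid is at the centre, 0.63 m below the top of the plate, so the highest point sits at h_top = 5.00894 − 0.63 = 4.37894 m below the surface.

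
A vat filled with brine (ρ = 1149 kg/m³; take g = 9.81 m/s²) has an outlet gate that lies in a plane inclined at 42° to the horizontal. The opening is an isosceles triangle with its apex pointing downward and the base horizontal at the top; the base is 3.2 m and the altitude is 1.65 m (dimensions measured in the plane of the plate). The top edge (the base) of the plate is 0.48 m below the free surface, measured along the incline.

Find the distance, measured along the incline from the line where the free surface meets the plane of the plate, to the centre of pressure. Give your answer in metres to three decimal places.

y_p = 1.177 m

γ = ρg = 1149 × 9.81 / 1000 = 11.27169 kN/m³.
Let θ = 42° be the plate's angle to the horizontal; measure y along the incline from where the plane meets the free surface. Vertical depth h = y·sinθ with sinθ = 0.669131.
With the apex down, the centroid sits h/3 = 1.65/3 = 0.55 m below the base (the top edge), so y_c = 0.48 + 0.55 = 1.03 m and h_c = 1.03 × 0.669131 = 0.689205 m.
A = ½ × 3.2 × 1.65 = 2.64 m².
Resultant F = γ·h_c·A = 11.27169 × 0.689205 × 2.64 = 20.5089 kN.
I_c = b·h³/36 = 3.2 × 1.65³/36 = 0.3993 m⁴.
Centre of pressure: y_p = y_c + I_c/(y_c·A) = 1.03 + 0.3993/(1.03 × 2.64) = 1.03 + 0.146845 = 1.17685 m along the plane.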